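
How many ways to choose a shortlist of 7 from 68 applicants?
C(68,7) = 68!/(7!×61!) = 969443904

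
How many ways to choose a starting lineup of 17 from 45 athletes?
C(45,17) = 45!/(17!×28!) = 1103068603890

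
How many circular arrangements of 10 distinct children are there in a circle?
Circular: fix one position, arrange the rest. (10-1)! = 362880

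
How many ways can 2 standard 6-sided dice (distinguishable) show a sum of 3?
Coefficient of x^3 in (x + x² + ... + x^6)^2. By inclusion-exclusion on dice exceeding 6: Σ_j (-1)^j C(2,j)·C(3-1-6j, 1) = C(2,0)·C(2,1) = 1·2 = 2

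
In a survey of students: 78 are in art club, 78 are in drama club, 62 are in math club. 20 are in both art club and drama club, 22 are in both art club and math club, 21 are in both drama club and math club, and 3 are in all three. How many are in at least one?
|A∪B∪C| = 78+78+62-20-22-21+3 = 158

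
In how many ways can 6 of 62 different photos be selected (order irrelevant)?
C(62,6) = 62!/(6!×56!) = 61474519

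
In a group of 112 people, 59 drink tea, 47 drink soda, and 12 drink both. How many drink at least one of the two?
|A∪B| = |A| + |B| - |A∩B| = 59 + 47 - 12 = 94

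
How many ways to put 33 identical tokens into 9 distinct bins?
C(33+9-1, 9-1) = C(41, 8) = 95548245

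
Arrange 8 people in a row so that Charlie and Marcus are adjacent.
Treat as block: (8-1)! × 2! = 5040 × 2 = 10080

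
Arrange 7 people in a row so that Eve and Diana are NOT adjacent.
Total - adjacent = 7! - (7-1)!×2 = 5040 - 1440 = 3600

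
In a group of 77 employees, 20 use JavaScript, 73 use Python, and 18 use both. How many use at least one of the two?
|A∪B| = |A| + |B| - |A∩B| = 20 + 73 - 18 = 75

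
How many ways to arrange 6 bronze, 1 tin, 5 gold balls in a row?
12! / (6! × 1! × 5!) = 5544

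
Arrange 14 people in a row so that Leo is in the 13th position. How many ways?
Fix one position: (14-1)! = 6227020800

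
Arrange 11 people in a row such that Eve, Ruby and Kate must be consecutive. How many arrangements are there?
Treat the 3 as one block: (11-3+1)! × 3! = 362880 × 6 = 2177280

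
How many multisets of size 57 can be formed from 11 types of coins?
C(57+11-1, 11-1) = C(67, 10) = 247994680648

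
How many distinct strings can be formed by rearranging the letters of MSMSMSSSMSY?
11! / (1! × 6! × 4!) = 2310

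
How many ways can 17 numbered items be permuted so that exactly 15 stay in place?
Choose the 15 fixed points C(17,15) = 136, derange the rest: !2 = Σ_{j=0}^{2} (-1)^j·2!/j! = 2 - 2 + 1 = 1. Product = 136 × 1 = 136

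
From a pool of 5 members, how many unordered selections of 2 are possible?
C(5,2) = 5!/(2!×3!) = 10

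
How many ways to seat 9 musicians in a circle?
Circular: fix one position, arrange the rest. (9-1)! = 40320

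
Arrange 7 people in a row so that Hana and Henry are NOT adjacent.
Total - adjacent = 7! - (7-1)!×2 = 5040 - 1440 = 3600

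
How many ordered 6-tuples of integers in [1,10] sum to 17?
Coefficient of x^17 in (x + x² + ... + x^10)^6. By inclusion-exclusion on dice exceeding 10: Σ_j (-1)^j C(6,j)·C(17-1-10j, 5) = C(6,0)·C(16,5) - C(6,1)·C(6,5) = 1·4368 - 6·6 = 4332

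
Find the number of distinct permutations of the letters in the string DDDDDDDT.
8! / (7! × 1!) = 8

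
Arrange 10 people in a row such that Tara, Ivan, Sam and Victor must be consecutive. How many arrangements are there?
Treat the 4 as one block: (10-4+1)! × 4! = 5040 × 24 = 120960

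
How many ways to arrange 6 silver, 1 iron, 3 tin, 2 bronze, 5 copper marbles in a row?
17! / (6! × 1! × 3! × 2! × 5!) = 343062720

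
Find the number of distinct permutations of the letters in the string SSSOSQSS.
8! / (1! × 1! × 6!) = 56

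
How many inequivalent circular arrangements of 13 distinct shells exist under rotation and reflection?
(13-1)!/2 = 479001600/2 = 239500800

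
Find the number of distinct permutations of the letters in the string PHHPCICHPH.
10! / (2! × 3! × 1! × 4!) = 12600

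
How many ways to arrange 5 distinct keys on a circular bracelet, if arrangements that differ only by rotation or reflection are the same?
(5-1)!/2 = 24/2 = 12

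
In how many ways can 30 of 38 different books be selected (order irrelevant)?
C(38,30) = 38!/(30!×8!) = 48903492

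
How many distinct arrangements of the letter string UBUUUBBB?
8! / (4! × 4!) = 70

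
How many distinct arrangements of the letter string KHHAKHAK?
8! / (3! × 3! × 2!) = 560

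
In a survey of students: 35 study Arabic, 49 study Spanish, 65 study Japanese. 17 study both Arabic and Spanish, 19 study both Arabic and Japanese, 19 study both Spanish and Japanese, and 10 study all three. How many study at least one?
|A∪B∪C| = 35+49+65-17-19-19+10 = 104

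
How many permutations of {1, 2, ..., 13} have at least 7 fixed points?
Exactly j fixed points: C(13,j)·!(13-j); sum over j ≥ 7 (derangement numbers via !m = (m-1)·(!(m-1) + !(m-2)): !0..!6 = 1, 0, 1, 2, 9, 44, 265). Σ_{j=7}^{13} C(13,j)·!(13-j) = C(13,7)·!6 + C(13,8)·!5 + C(13,9)·!4 + C(13,10)·!3 + C(13,11)·!2 + C(13,12)·!1 + C(13,13)·!0 = 1716·265 + 1287·44 + 715·9 + 286·2 + 78·1 + 13·0 + 1·1 = 518454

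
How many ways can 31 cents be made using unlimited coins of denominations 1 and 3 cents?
Coefficient of x^31 in 1/(1-x^1) · 1/(1-x^3). Use j coins of 3 for j = 0..⌊31/3⌋ = 10, the rest in 1s: 10 + 1 = 11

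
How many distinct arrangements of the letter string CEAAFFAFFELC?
12! / (3! × 4! × 2! × 2! × 1!) = 831600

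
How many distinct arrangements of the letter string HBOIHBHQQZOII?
13! / (1! × 2! × 3! × 3! × 2! × 2!) = 21621600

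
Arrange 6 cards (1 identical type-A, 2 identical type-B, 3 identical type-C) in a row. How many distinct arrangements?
6! / (1! × 2! × 3!) = 60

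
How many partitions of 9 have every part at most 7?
Let r_j(i) = number of partitions of i into parts ≤ j, for i = 0..9. r_1(i) = 1 for all i; r_j(i) = r_{j-1}(i) + r_j(i-j). Rows j = 2..7: ≤2: 1 1 2 2 3 3 4 4 5 5; ≤3: 1 1 2 3 4 5 7 8 10 12; ≤4: 1 1 2 3 5 6 9 11 15 18; ≤5: 1 1 2 3 5 7 10 13 18 23; ≤6: 1 1 2 3 5 7 11 14 20 26; ≤7: 1 1 2 3 5 7 11 15 21 28. r_7(9) = 28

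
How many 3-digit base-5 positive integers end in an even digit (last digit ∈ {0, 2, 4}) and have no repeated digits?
Last∈{0,2,4}. Last=0: 12. Last nonzero: 2×3×P(3,1) = 18. Total = 30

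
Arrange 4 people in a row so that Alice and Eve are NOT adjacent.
Total - adjacent = 4! - (4-1)!×2 = 24 - 12 = 12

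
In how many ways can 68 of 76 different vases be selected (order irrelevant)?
C(76,68) = 76!/(68!×8!) = 18855883575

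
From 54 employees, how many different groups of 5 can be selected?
C(54,5) = 54!/(5!×49!) = 3162510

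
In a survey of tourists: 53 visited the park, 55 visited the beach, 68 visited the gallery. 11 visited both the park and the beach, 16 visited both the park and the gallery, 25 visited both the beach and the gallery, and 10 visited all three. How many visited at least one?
|A∪B∪C| = 53+55+68-11-16-25+10 = 134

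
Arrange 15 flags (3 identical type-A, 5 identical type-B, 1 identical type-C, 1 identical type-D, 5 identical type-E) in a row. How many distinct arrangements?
15! / (3! × 5! × 1! × 1! × 5!) = 15135120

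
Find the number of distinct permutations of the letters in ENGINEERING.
11! / (3! × 3! × 2! × 2! × 1!) = 277200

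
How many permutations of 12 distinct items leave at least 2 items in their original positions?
Exactly j fixed points: C(12,j)·!(12-j); sum over j ≥ 2 (derangement numbers via !m = (m-1)·(!(m-1) + !(m-2)): !0..!10 = 1, 0, 1, 2, 9, 44, 265, 1854, 14833, 133496, 1334961). Σ_{j=2}^{12} C(12,j)·!(12-j) = C(12,2)·!10 + C(12,3)·!9 + C(12,4)·!8 + C(12,5)·!7 + C(12,6)·!6 + C(12,7)·!5 + C(12,8)·!4 + C(12,9)·!3 + C(12,10)·!2 + C(12,11)·!1 + C(12,12)·!0 = 66·1334961 + 220·133496 + 495·14833 + 792·1854 + 924·265 + 792·44 + 495·9 + 220·2 + 66·1 + 12·0 + 1·1 = 126571919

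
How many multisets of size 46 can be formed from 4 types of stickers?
C(46+4-1, 4-1) = C(49, 3) = 18424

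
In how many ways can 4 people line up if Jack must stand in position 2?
Fix one position: (4-1)! = 6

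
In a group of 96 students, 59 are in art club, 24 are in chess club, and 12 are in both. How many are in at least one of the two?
|A∪B| = |A| + |B| - |A∩B| = 59 + 24 - 12 = 71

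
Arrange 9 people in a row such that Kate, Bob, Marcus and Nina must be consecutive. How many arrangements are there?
Treat the 4 as one block: (9-4+1)! × 4! = 720 × 24 = 17280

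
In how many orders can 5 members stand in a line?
5! = 120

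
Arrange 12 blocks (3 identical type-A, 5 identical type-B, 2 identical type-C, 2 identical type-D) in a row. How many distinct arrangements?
12! / (3! × 5! × 2! × 2!) = 166320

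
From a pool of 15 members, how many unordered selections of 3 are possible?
C(15,3) = 15!/(3!×12!) = 455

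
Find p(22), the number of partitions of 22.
Pentagonal recurrence p(n) = p(n-1) + p(n-2) - p(n-5) - p(n-7) + p(n-12) + p(n-15) - ... gives p(0..21) = 1, 1, 2, 3, 5, 7, 11, 15, 22, 30, 42, 56, 77, 101, 135, 176, 231, 297, 385, 490, 627, 792. p(22) = p(21) + p(20) - p(17) - p(15) + p(10) + p(7) - p(0) = 792 + 627 - 297 - 176 + 42 + 15 - 1 = 1002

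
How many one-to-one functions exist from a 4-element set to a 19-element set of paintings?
P(19,4) = 19!/(19-4)! = 93024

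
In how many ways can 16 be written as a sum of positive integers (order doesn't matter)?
Pentagonal recurrence p(n) = p(n-1) + p(n-2) - p(n-5) - p(n-7) + p(n-12) + p(n-15) - ... gives p(0..15) = 1, 1, 2, 3, 5, 7, 11, 15, 22, 30, 42, 56, 77, 101, 135, 176. p(16) = p(15) + p(14) - p(11) - p(9) + p(4) + p(1) = 176 + 135 - 56 - 30 + 5 + 1 = 231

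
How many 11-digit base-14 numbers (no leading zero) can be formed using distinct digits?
First digit: 13 choices (nonzero). Then descending: 13 × 13 × 12 × 11 × 10 × 9 × 8 × 7 × 6 × 5 × 4 = 13491878400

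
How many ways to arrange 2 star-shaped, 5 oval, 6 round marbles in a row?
13! / (2! × 5! × 6!) = 36036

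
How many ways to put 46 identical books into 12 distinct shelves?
C(46+12-1, 12-1) = C(57, 11) = 184509266760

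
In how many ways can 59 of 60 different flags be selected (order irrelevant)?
C(60,59) = 60!/(59!×1!) = 60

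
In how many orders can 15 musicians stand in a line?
15! = 1307674368000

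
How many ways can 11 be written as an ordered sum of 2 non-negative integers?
C(11+2-1, 2-1) = C(12, 1) = 12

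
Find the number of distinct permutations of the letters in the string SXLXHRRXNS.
10! / (1! × 2! × 1! × 1! × 3! × 2!) = 151200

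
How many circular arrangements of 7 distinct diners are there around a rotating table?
Circular: fix one position, arrange the rest. (7-1)! = 720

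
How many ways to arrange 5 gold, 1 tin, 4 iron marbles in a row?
10! / (5! × 1! × 4!) = 1260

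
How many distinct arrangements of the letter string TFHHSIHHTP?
10! / (4! × 1! × 1! × 1! × 1! × 2!) = 75600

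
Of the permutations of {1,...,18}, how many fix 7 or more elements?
Exactly j fixed points: C(18,j)·!(18-j); sum over j ≥ 7 (derangement numbers via !m = (m-1)·(!(m-1) + !(m-2)): !0..!11 = 1, 0, 1, 2, 9, 44, 265, 1854, 14833, 133496, 1334961, 14684570). Σ_{j=7}^{18} C(18,j)·!(18-j) = C(18,7)·!11 + C(18,8)·!10 + C(18,9)·!9 + C(18,10)·!8 + C(18,11)·!7 + C(18,12)·!6 + C(18,13)·!5 + C(18,14)·!4 + C(18,15)·!3 + C(18,16)·!2 + C(18,17)·!1 + C(18,18)·!0 = 31824·14684570 + 43758·1334961 + 48620·133496 + 43758·14833 + 31824·1854 + 18564·265 + 8568·44 + 3060·9 + 816·2 + 153·1 + 18·0 + 1·1 = 532940944526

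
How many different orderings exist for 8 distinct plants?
8! = 40320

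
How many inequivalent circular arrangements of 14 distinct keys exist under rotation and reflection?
(14-1)!/2 = 6227020800/2 = 3113510400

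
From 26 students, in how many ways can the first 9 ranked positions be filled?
P(26,9) = 26!/(26-9)! = 1133836704000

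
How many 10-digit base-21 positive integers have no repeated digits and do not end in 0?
Last digit: 20 nonzero choices. First digit: 19 (nonzero, ≠last). Middle 8: P(19,8) = 3047466240. Total = 1158037171200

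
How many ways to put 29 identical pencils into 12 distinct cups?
C(29+12-1, 12-1) = C(40, 11) = 2311801440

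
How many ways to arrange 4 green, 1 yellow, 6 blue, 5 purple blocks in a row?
16! / (4! × 1! × 6! × 5!) = 10090080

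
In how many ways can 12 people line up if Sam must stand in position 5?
Fix one position: (12-1)! = 39916800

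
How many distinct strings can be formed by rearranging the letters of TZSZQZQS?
8! / (3! × 2! × 1! × 2!) = 1680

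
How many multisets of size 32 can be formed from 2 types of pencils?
C(32+2-1, 2-1) = C(33, 1) = 33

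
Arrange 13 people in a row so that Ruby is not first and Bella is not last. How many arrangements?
By inclusion-exclusion: 13! - 2×(13-1)! + (13-2)! = 6227020800 - 958003200 + 39916800 = 5308934400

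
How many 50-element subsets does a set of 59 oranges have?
C(59,50) = 59!/(50!×9!) = 12565671261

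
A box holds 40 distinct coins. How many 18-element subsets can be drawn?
C(40,18) = 40!/(18!×22!) = 113380261800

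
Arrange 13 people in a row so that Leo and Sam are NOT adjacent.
Total - adjacent = 13! - (13-1)!×2 = 6227020800 - 958003200 = 5269017600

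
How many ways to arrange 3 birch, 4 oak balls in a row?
7! / (3! × 4!) = 35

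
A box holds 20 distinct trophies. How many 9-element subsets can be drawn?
C(20,9) = 20!/(9!×11!) = 167960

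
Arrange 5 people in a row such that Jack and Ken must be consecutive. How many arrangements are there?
Treat the 2 as one block: (5-2+1)! × 2! = 24 × 2 = 48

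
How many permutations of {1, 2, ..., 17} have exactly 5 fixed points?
Choose the 5 fixed points C(17,5) = 6188, derange the rest: !12 = Σ_{j=0}^{12} (-1)^j·12!/j! = 479001600 - 479001600 + 239500800 - 79833600 + 19958400 - 3991680 + 665280 - 95040 + 11880 - 1320 + 132 - 12 + 1 = 176214841. Product = 6188 × 176214841 = 1090417436108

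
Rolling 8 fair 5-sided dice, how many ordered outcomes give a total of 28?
Coefficient of x^28 in (x + x² + ... + x^5)^8. By inclusion-exclusion on dice exceeding 5: Σ_j (-1)^j C(8,j)·C(28-1-5j, 7) = C(8,0)·C(27,7) - C(8,1)·C(22,7) + C(8,2)·C(17,7) - C(8,3)·C(12,7) + C(8,4)·C(7,7) = 1·888030 - 8·170544 + 28·19448 - 56·792 + 70·1 = 23940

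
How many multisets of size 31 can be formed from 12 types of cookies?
C(31+12-1, 12-1) = C(42, 11) = 4280561376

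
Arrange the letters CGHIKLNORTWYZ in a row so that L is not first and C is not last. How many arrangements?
By inclusion-exclusion: 13! - 2×(13-1)! + (13-2)! = 6227020800 - 958003200 + 39916800 = 5308934400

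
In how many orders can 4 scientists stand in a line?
4! = 24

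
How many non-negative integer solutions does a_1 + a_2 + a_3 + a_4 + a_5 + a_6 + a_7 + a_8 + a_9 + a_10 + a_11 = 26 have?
C(26+11-1, 11-1) = C(36, 10) = 254186856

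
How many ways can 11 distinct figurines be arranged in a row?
11! = 39916800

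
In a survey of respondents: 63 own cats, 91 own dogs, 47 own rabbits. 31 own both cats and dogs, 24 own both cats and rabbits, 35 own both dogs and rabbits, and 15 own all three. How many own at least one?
|A∪B∪C| = 63+91+47-31-24-35+15 = 126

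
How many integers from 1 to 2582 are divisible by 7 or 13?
⌊2582/7⌋ + ⌊2582/13⌋ - ⌊2582/91⌋ = 368 + 198 - 28 = 538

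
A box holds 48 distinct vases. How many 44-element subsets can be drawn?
C(48,44) = 48!/(44!×4!) = 194580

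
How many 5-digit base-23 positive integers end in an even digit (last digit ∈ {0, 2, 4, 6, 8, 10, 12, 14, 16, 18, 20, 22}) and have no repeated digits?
Last∈{0,2,4,6,8,10,12,14,16,18,20,22}. Last=0: 175560. Last nonzero: 11×21×P(21,3) = 1843380. Total = 2018940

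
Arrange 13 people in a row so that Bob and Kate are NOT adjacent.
Total - adjacent = 13! - (13-1)!×2 = 6227020800 - 958003200 = 5269017600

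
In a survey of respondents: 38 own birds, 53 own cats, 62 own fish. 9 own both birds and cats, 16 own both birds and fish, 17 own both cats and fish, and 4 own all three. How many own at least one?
|A∪B∪C| = 38+53+62-9-16-17+4 = 115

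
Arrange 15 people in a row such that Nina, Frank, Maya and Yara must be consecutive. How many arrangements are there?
Treat the 4 as one block: (15-4+1)! × 4! = 479001600 × 24 = 11496038400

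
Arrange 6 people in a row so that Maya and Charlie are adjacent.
Treat as block: (6-1)! × 2! = 120 × 2 = 240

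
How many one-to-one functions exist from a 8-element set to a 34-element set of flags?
P(34,8) = 34!/(34-8)! = 732058145280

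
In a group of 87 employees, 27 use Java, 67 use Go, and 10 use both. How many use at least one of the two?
|A∪B| = |A| + |B| - |A∩B| = 27 + 67 - 10 = 84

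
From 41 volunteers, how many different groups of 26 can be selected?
C(41,26) = 41!/(26!×15!) = 63432274896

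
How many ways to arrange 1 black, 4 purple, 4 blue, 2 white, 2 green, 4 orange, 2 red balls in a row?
19! / (1! × 4! × 4! × 2! × 2! × 4! × 2!) = 1099944846000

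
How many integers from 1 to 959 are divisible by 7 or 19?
⌊959/7⌋ + ⌊959/19⌋ - ⌊959/133⌋ = 137 + 50 - 7 = 180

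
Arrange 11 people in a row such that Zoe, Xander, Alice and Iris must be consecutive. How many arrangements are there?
Treat the 4 as one block: (11-4+1)! × 4! = 40320 × 24 = 967680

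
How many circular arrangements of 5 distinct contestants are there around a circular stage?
Circular: fix one position, arrange the rest. (5-1)! = 24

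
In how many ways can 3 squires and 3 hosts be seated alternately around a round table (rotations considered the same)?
Fix one of the squires: (3-1)! ways for the remaining squires, × 3! ways for the hosts = 2 × 6 = 12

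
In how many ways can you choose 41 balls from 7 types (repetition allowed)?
C(41+7-1, 7-1) = C(47, 6) = 10737573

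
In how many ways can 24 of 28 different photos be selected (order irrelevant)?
C(28,24) = 28!/(24!×4!) = 20475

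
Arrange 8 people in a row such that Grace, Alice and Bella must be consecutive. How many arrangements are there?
Treat the 3 as one block: (8-3+1)! × 3! = 720 × 6 = 4320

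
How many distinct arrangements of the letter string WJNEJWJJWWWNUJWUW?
17! / (2! × 5! × 1! × 2! × 7!) = 147026880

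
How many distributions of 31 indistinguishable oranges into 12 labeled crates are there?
C(31+12-1, 12-1) = C(42, 11) = 4280561376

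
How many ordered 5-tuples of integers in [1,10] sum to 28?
Coefficient of x^28 in (x + x² + ... + x^10)^5. By inclusion-exclusion on dice exceeding 10: Σ_j (-1)^j C(5,j)·C(28-1-10j, 4) = C(5,0)·C(27,4) - C(5,1)·C(17,4) + C(5,2)·C(7,4) = 1·17550 - 5·2380 + 10·35 = 6000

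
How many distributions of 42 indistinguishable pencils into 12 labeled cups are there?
C(42+12-1, 12-1) = C(53, 11) = 76223753060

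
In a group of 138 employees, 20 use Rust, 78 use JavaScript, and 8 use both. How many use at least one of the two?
|A∪B| = |A| + |B| - |A∩B| = 20 + 78 - 8 = 90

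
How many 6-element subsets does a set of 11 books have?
C(11,6) = 11!/(6!×5!) = 462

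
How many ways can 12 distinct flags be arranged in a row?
12! = 479001600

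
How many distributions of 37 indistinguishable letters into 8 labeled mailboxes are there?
C(37+8-1, 8-1) = C(44, 7) = 38320568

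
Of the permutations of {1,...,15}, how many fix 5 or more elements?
Exactly j fixed points: C(15,j)·!(15-j); sum over j ≥ 5 (derangement numbers via !m = (m-1)·(!(m-1) + !(m-2)): !0..!10 = 1, 0, 1, 2, 9, 44, 265, 1854, 14833, 133496, 1334961). Σ_{j=5}^{15} C(15,j)·!(15-j) = C(15,5)·!10 + C(15,6)·!9 + C(15,7)·!8 + C(15,8)·!7 + C(15,9)·!6 + C(15,10)·!5 + C(15,11)·!4 + C(15,12)·!3 + C(15,13)·!2 + C(15,14)·!1 + C(15,15)·!0 = 3003·1334961 + 5005·133496 + 6435·14833 + 6435·1854 + 5005·265 + 3003·44 + 1365·9 + 455·2 + 105·1 + 15·0 + 1·1 = 4785887966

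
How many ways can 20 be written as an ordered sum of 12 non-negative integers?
C(20+12-1, 12-1) = C(31, 11) = 84672315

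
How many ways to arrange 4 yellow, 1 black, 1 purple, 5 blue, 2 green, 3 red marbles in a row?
16! / (4! × 1! × 1! × 5! × 2! × 3!) = 605404800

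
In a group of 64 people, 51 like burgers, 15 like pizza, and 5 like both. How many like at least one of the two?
|A∪B| = |A| + |B| - |A∩B| = 51 + 15 - 5 = 61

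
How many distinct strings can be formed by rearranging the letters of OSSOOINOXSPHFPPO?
16! / (1! × 1! × 1! × 3! × 5! × 1! × 1! × 3!) = 4843238400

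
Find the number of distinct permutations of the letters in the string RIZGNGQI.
8! / (1! × 1! × 2! × 1! × 1! × 2!) = 10080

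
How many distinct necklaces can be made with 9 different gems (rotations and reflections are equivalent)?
(9-1)!/2 = 40320/2 = 20160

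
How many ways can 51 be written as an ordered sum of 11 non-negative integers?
C(51+11-1, 11-1) = C(61, 10) = 90177170226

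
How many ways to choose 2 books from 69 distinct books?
C(69,2) = 69!/(2!×67!) = 2346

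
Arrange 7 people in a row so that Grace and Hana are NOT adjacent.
Total - adjacent = 7! - (7-1)!×2 = 5040 - 1440 = 3600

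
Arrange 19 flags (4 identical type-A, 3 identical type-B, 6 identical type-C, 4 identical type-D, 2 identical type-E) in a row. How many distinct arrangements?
19! / (4! × 3! × 6! × 4! × 2!) = 24443218800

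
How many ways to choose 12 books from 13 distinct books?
C(13,12) = 13!/(12!×1!) = 13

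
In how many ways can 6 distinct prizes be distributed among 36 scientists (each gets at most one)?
P(36,6) = 36!/(36-6)! = 1402410240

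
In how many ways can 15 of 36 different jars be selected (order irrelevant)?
C(36,15) = 36!/(15!×21!) = 5567902560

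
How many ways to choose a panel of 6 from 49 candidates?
C(49,6) = 49!/(6!×43!) = 13983816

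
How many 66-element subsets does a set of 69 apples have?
C(69,66) = 69!/(66!×3!) = 52394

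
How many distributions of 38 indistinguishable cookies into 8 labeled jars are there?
C(38+8-1, 8-1) = C(45, 7) = 45379620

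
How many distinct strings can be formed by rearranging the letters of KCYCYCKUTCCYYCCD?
16! / (2! × 1! × 1! × 4! × 1! × 7!) = 86486400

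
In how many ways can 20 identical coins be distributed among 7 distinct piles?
C(20+7-1, 7-1) = C(26, 6) = 230230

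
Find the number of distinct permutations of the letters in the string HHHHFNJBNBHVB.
13! / (1! × 2! × 5! × 3! × 1! × 1!) = 4324320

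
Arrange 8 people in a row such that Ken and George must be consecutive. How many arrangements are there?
Treat the 2 as one block: (8-2+1)! × 2! = 5040 × 2 = 10080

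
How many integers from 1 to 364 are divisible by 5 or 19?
⌊364/5⌋ + ⌊364/19⌋ - ⌊364/95⌋ = 72 + 19 - 3 = 88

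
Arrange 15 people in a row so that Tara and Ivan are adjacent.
Treat as block: (15-1)! × 2! = 87178291200 × 2 = 174356582400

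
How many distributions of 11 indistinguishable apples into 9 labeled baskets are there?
C(11+9-1, 9-1) = C(19, 8) = 75582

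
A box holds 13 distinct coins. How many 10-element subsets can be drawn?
C(13,10) = 13!/(10!×3!) = 286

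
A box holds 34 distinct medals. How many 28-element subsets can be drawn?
C(34,28) = 34!/(28!×6!) = 1344904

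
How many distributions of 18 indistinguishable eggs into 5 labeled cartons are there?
C(18+5-1, 5-1) = C(22, 4) = 7315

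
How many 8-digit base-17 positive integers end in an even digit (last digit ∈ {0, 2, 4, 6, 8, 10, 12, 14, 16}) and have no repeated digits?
Last∈{0,2,4,6,8,10,12,14,16}. Last=0: 57657600. Last nonzero: 8×15×P(15,6) = 432432000. Total = 490089600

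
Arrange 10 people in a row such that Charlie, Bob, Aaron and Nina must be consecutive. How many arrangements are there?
Treat the 4 as one block: (10-4+1)! × 4! = 5040 × 24 = 120960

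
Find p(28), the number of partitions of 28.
Pentagonal recurrence p(n) = p(n-1) + p(n-2) - p(n-5) - p(n-7) + p(n-12) + p(n-15) - ... gives p(0..27) = 1, 1, 2, 3, 5, 7, 11, 15, 22, 30, 42, 56, 77, 101, 135, 176, 231, 297, 385, 490, 627, 792, 1002, 1255, 1575, 1958, 2436, 3010. p(28) = p(27) + p(26) - p(23) - p(21) + p(16) + p(13) - p(6) - p(2) = 3010 + 2436 - 1255 - 792 + 231 + 101 - 11 - 2 = 3718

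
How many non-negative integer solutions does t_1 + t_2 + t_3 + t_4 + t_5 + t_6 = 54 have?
C(54+6-1, 6-1) = C(59, 5) = 5006386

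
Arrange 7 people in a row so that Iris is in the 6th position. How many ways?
Fix one position: (7-1)! = 720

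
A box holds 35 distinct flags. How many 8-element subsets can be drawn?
C(35,8) = 35!/(8!×27!) = 23535820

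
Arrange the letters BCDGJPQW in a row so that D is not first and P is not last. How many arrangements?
By inclusion-exclusion: 8! - 2×(8-1)! + (8-2)! = 40320 - 10080 + 720 = 30960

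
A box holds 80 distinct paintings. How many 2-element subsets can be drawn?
C(80,2) = 80!/(2!×78!) = 3160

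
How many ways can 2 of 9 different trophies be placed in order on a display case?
P(9,2) = 9!/(9-2)! = 72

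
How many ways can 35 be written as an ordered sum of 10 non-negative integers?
C(35+10-1, 10-1) = C(44, 9) = 708930508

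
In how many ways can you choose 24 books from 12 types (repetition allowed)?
C(24+12-1, 12-1) = C(35, 11) = 417225900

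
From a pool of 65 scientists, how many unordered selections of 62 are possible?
C(65,62) = 65!/(62!×3!) = 43680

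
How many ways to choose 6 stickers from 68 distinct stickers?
C(68,6) = 68!/(6!×62!) = 109453344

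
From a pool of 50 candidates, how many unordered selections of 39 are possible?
C(50,39) = 50!/(39!×11!) = 37353738800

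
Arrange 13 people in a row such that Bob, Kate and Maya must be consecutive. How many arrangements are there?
Treat the 3 as one block: (13-3+1)! × 3! = 39916800 × 6 = 239500800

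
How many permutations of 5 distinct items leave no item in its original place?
!5 = Σ_{j=0}^{5} (-1)^j·5!/j! = 120 - 120 + 60 - 20 + 5 - 1 = 44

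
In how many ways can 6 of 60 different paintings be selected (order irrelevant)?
C(60,6) = 60!/(6!×54!) = 50063860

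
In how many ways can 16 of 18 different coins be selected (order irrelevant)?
C(18,16) = 18!/(16!×2!) = 153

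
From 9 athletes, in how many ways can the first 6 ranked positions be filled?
P(9,6) = 9!/(9-6)! = 60480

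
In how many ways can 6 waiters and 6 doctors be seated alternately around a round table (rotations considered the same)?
Fix one of the waiters: (6-1)! ways for the remaining waiters, × 6! ways for the doctors = 120 × 720 = 86400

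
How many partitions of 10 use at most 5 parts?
By conjugation, equals partitions of 10 into parts ≤ 5. Let r_j(i) = number of partitions of i into parts ≤ j, for i = 0..10. r_1(i) = 1 for all i; r_j(i) = r_{j-1}(i) + r_j(i-j). Rows j = 2..5: ≤2: 1 1 2 2 3 3 4 4 5 5 6; ≤3: 1 1 2 3 4 5 7 8 10 12 14; ≤4: 1 1 2 3 5 6 9 11 15 18 23; ≤5: 1 1 2 3 5 7 10 13 18 23 30. r_5(10) = 30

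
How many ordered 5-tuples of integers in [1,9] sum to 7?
Coefficient of x^7 in (x + x² + ... + x^9)^5. By inclusion-exclusion on dice exceeding 9: Σ_j (-1)^j C(5,j)·C(7-1-9j, 4) = C(5,0)·C(6,4) = 1·15 = 15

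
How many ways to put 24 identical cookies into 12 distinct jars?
C(24+12-1, 12-1) = C(35, 11) = 417225900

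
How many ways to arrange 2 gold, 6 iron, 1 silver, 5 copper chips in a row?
14! / (2! × 6! × 1! × 5!) = 504504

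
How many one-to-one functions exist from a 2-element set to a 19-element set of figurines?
P(19,2) = 19!/(19-2)! = 342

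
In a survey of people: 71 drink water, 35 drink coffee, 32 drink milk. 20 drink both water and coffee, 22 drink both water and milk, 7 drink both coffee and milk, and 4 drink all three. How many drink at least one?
|A∪B∪C| = 71+35+32-20-22-7+4 = 93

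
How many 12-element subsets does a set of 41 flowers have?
C(41,12) = 41!/(12!×29!) = 7898654920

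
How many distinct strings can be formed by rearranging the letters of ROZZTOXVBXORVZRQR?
17! / (1! × 3! × 3! × 1! × 2! × 2! × 4! × 1!) = 102918816000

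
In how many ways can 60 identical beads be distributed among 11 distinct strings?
C(60+11-1, 11-1) = C(70, 10) = 396704524216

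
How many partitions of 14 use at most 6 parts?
By conjugation, equals partitions of 14 into parts ≤ 6. Let r_j(i) = number of partitions of i into parts ≤ j, for i = 0..14. r_1(i) = 1 for all i; r_j(i) = r_{j-1}(i) + r_j(i-j). Rows j = 2..6: ≤2: 1 1 2 2 3 3 4 4 5 5 6 6 7 7 8; ≤3: 1 1 2 3 4 5 7 8 10 12 14 16 19 21 24; ≤4: 1 1 2 3 5 6 9 11 15 18 23 27 34 39 47; ≤5: 1 1 2 3 5 7 10 13 18 23 30 37 47 57 70; ≤6: 1 1 2 3 5 7 11 14 20 26 35 44 58 71 90. r_6(14) = 90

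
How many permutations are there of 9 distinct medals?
9! = 362880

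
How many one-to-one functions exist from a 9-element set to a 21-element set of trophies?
P(21,9) = 21!/(21-9)! = 106661318400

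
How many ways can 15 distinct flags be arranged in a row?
15! = 1307674368000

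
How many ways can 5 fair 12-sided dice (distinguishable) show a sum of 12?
Coefficient of x^12 in (x + x² + ... + x^12)^5. By inclusion-exclusion on dice exceeding 12: Σ_j (-1)^j C(5,j)·C(12-1-12j, 4) = C(5,0)·C(11,4) = 1·330 = 330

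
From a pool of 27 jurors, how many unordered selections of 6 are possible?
C(27,6) = 27!/(6!×21!) = 296010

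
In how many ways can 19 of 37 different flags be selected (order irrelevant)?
C(37,19) = 37!/(19!×18!) = 17672631900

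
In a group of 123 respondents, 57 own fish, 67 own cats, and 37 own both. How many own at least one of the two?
|A∪B| = |A| + |B| - |A∩B| = 57 + 67 - 37 = 87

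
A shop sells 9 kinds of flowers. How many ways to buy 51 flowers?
C(51+9-1, 9-1) = C(59, 8) = 2217471399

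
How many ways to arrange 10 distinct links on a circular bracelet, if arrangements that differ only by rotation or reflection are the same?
(10-1)!/2 = 362880/2 = 181440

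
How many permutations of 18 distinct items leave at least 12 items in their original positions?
Exactly j fixed points: C(18,j)·!(18-j); sum over j ≥ 12 (derangement numbers via !m = (m-1)·(!(m-1) + !(m-2)): !0..!6 = 1, 0, 1, 2, 9, 44, 265). Σ_{j=12}^{18} C(18,j)·!(18-j) = C(18,12)·!6 + C(18,13)·!5 + C(18,14)·!4 + C(18,15)·!3 + C(18,16)·!2 + C(18,17)·!1 + C(18,18)·!0 = 18564·265 + 8568·44 + 3060·9 + 816·2 + 153·1 + 18·0 + 1·1 = 5325778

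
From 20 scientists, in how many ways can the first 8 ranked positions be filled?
P(20,8) = 20!/(20-8)! = 5079110400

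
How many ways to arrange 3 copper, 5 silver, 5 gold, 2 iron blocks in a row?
15! / (3! × 5! × 5! × 2!) = 7567560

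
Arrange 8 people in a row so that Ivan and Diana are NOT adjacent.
Total - adjacent = 8! - (8-1)!×2 = 40320 - 10080 = 30240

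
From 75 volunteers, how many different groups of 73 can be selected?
C(75,73) = 75!/(73!×2!) = 2775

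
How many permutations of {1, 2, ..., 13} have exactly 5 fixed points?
Choose the 5 fixed points C(13,5) = 1287, derange the rest: !8 = Σ_{j=0}^{8} (-1)^j·8!/j! = 40320 - 40320 + 20160 - 6720 + 1680 - 336 + 56 - 8 + 1 = 14833. Product = 1287 × 14833 = 19090071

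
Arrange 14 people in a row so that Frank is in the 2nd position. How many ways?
Fix one position: (14-1)! = 6227020800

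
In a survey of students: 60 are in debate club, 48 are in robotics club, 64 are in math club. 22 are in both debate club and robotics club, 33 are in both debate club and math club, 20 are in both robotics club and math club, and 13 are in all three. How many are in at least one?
|A∪B∪C| = 60+48+64-22-33-20+13 = 110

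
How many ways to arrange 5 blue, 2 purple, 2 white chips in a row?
9! / (5! × 2! × 2!) = 756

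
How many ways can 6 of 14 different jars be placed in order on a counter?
P(14,6) = 14!/(14-6)! = 2162160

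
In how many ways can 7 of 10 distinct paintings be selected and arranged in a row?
P(10,7) = 10!/(10-7)! = 604800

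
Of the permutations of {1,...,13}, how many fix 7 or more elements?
Exactly j fixed points: C(13,j)·!(13-j); sum over j ≥ 7 (derangement numbers via !m = (m-1)·(!(m-1) + !(m-2)): !0..!6 = 1, 0, 1, 2, 9, 44, 265). Σ_{j=7}^{13} C(13,j)·!(13-j) = C(13,7)·!6 + C(13,8)·!5 + C(13,9)·!4 + C(13,10)·!3 + C(13,11)·!2 + C(13,12)·!1 + C(13,13)·!0 = 1716·265 + 1287·44 + 715·9 + 286·2 + 78·1 + 13·0 + 1·1 = 518454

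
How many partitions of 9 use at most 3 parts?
By conjugation, equals partitions of 9 into parts ≤ 3. Let r_j(i) = number of partitions of i into parts ≤ j, for i = 0..9. r_1(i) = 1 for all i; r_j(i) = r_{j-1}(i) + r_j(i-j). Rows j = 2..3: ≤2: 1 1 2 2 3 3 4 4 5 5; ≤3: 1 1 2 3 4 5 7 8 10 12. r_3(9) = 12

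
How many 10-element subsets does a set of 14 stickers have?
C(14,10) = 14!/(10!×4!) = 1001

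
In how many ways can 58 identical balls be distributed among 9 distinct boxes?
C(58+9-1, 9-1) = C(66, 8) = 5743572120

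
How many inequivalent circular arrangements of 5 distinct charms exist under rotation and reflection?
(5-1)!/2 = 24/2 = 12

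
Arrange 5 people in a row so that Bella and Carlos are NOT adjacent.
Total - adjacent = 5! - (5-1)!×2 = 120 - 48 = 72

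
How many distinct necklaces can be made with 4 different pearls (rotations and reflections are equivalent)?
(4-1)!/2 = 6/2 = 3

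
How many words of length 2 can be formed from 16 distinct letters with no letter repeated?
P(16,2) = 16!/(16-2)! = 240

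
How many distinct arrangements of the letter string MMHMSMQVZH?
10! / (2! × 1! × 1! × 1! × 4! × 1!) = 75600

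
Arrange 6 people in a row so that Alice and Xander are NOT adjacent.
Total - adjacent = 6! - (6-1)!×2 = 720 - 240 = 480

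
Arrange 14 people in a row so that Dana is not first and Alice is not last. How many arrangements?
By inclusion-exclusion: 14! - 2×(14-1)! + (14-2)! = 87178291200 - 12454041600 + 479001600 = 75203251200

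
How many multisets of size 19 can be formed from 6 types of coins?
C(19+6-1, 6-1) = C(24, 5) = 42504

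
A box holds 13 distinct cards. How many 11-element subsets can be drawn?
C(13,11) = 13!/(11!×2!) = 78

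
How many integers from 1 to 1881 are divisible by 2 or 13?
⌊1881/2⌋ + ⌊1881/13⌋ - ⌊1881/26⌋ = 940 + 144 - 72 = 1012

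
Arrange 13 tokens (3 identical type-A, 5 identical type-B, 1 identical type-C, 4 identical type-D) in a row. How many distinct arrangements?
13! / (3! × 5! × 1! × 4!) = 360360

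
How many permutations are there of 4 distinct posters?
4! = 24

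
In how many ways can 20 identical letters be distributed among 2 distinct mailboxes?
C(20+2-1, 2-1) = C(21, 1) = 21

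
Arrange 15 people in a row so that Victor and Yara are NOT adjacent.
Total - adjacent = 15! - (15-1)!×2 = 1307674368000 - 174356582400 = 1133317785600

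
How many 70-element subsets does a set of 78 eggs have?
C(78,70) = 78!/(70!×8!) = 23446881315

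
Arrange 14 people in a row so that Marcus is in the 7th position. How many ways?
Fix one position: (14-1)! = 6227020800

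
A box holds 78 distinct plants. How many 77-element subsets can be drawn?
C(78,77) = 78!/(77!×1!) = 78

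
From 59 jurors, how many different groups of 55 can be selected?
C(59,55) = 59!/(55!×4!) = 455126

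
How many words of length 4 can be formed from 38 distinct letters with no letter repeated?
P(38,4) = 38!/(38-4)! = 1771560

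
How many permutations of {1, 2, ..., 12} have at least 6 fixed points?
Exactly j fixed points: C(12,j)·!(12-j); sum over j ≥ 6 (derangement numbers via !m = (m-1)·(!(m-1) + !(m-2)): !0..!6 = 1, 0, 1, 2, 9, 44, 265). Σ_{j=6}^{12} C(12,j)·!(12-j) = C(12,6)·!6 + C(12,7)·!5 + C(12,8)·!4 + C(12,9)·!3 + C(12,10)·!2 + C(12,11)·!1 + C(12,12)·!0 = 924·265 + 792·44 + 495·9 + 220·2 + 66·1 + 12·0 + 1·1 = 284670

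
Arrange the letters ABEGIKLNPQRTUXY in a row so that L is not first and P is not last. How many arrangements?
By inclusion-exclusion: 15! - 2×(15-1)! + (15-2)! = 1307674368000 - 174356582400 + 6227020800 = 1139544806400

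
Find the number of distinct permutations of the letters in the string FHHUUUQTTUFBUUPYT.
17! / (6! × 1! × 2! × 2! × 1! × 1! × 3! × 1!) = 20583763200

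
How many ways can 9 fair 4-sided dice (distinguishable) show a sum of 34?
Coefficient of x^34 in (x + x² + ... + x^4)^9. By inclusion-exclusion on dice exceeding 4: Σ_j (-1)^j C(9,j)·C(34-1-4j, 8) = C(9,0)·C(33,8) - C(9,1)·C(29,8) + C(9,2)·C(25,8) - C(9,3)·C(21,8) + C(9,4)·C(17,8) - C(9,5)·C(13,8) + C(9,6)·C(9,8) = 1·13884156 - 9·4292145 + 36·1081575 - 84·203490 + 126·24310 - 126·1287 + 84·9 = 45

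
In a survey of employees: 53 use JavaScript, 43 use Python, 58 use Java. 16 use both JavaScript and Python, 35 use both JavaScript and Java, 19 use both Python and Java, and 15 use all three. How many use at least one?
|A∪B∪C| = 53+43+58-16-35-19+15 = 99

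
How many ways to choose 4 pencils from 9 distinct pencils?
C(9,4) = 9!/(4!×5!) = 126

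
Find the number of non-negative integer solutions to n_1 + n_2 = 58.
C(58+2-1, 2-1) = C(59, 1) = 59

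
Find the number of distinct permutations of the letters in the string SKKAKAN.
7! / (1! × 3! × 1! × 2!) = 420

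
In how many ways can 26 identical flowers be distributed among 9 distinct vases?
C(26+9-1, 9-1) = C(34, 8) = 18156204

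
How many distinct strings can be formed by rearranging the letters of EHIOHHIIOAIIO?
13! / (1! × 3! × 3! × 5! × 1!) = 1441440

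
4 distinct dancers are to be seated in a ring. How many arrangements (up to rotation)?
Circular: fix one position, arrange the rest. (4-1)! = 6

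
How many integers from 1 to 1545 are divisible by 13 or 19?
⌊1545/13⌋ + ⌊1545/19⌋ - ⌊1545/247⌋ = 118 + 81 - 6 = 193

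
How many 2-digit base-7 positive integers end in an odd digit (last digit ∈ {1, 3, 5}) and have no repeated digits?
Last∈{1,3,5}. Last=0: 0. Last nonzero: 3×5×P(5,0) = 15. Total = 15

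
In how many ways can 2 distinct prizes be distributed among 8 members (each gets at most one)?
P(8,2) = 8!/(8-2)! = 56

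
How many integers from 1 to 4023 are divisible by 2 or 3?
⌊4023/2⌋ + ⌊4023/3⌋ - ⌊4023/6⌋ = 2011 + 1341 - 670 = 2682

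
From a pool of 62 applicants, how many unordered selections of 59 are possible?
C(62,59) = 62!/(59!×3!) = 37820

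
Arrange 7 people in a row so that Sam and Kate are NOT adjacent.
Total - adjacent = 7! - (7-1)!×2 = 5040 - 1440 = 3600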